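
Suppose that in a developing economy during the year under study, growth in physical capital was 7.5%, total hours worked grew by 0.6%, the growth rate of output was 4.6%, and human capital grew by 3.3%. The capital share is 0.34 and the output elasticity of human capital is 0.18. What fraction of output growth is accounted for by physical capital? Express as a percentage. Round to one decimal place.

55.4%

Physical capital contributed 0.34 × 7.5 = 2.55 pp.
Share of growth = 2.55 / 4.6 × 100 = 55.435%.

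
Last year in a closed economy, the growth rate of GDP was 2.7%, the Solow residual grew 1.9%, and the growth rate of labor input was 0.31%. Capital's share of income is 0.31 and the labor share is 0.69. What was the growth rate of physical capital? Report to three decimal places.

1.891%

Labor's share = 1 − 0.31 = 0.69.
gY = gA + 0.69×0.31 + 0.31×g.
0.31×g = 2.7 − 1.9 − 0.2139 = 0.5861.
g = 0.5861 / 0.31 = 1.89065%.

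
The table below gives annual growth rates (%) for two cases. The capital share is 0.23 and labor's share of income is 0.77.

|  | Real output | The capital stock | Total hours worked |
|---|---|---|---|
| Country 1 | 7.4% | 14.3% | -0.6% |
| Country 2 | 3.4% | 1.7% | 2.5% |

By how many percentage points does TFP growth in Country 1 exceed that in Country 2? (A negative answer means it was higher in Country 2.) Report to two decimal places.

Labor's share = 1 − 0.23 = 0.77.
Country 1: TFP = 7.4 − 3.289 + 0.462 = 4.573%.
Country 2: TFP = 3.4 − 0.391 − 1.925 = 1.084%.
Difference = 4.573 − (1.084) = 3.489 pp.

3.49 percentage points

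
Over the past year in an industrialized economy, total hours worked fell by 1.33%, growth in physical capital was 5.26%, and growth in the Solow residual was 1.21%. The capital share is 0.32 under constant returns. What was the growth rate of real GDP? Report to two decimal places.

Labor's share = 1 − 0.32 = 0.68.
Physical capital: 0.32 × 5.26 = 1.6832 pp.
Total hours worked: 0.68 × (-1.33) = -0.9044 pp.
Output growth = 1.21 + 0.7788 = 1.9888%.

Real GDP growth was 1.99%.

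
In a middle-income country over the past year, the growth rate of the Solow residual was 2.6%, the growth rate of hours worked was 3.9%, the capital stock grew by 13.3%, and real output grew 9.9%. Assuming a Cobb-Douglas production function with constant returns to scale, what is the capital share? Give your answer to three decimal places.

gY = gA + α·gK + (1−α)·gL, so gY − gA − gL = α(gK − gL).
9.9 − 2.6 − 3.9 = α × (13.3 − 3.9).
3.4 = 9.4 α, so α = 0.3617.

0.362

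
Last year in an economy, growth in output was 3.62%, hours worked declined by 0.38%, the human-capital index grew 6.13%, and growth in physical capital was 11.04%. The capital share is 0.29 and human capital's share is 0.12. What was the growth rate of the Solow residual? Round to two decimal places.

-0.09%

Labor's share = 1 − 0.29 − 0.12 = 0.59.
Physical capital: 0.29 × 11.04 = 3.2016 pp.
The human-capital index: 0.12 × 6.13 = 0.7356 pp.
Hours worked: 0.59 × (-0.38) = -0.2242 pp.
TFP growth = 3.62 − 3.713 = -0.093%.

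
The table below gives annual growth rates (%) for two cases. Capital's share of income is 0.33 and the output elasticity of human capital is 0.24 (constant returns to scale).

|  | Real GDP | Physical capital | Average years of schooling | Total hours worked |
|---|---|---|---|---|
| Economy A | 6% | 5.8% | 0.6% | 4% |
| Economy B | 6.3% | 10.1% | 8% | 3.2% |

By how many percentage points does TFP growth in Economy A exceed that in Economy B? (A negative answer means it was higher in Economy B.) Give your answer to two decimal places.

Labor's share = 1 − 0.33 − 0.24 = 0.43.
Economy A: TFP = 6 − 1.914 − 0.144 − 1.72 = 2.222%.
Economy B: TFP = 6.3 − 3.333 − 1.92 − 1.376 = -0.329%.
Difference = 2.222 − (-0.329) = 2.551 pp.

2.55 percentage points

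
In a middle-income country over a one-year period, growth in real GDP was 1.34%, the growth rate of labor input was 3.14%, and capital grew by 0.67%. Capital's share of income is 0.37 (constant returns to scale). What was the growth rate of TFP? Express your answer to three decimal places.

-0.886%

Labor's share = 1 − 0.37 = 0.63.
Capital: 0.37 × 0.67 = 0.2479 pp.
Labor input: 0.63 × 3.14 = 1.9782 pp.
TFP growth = 1.34 − 2.2261 = -0.8861%.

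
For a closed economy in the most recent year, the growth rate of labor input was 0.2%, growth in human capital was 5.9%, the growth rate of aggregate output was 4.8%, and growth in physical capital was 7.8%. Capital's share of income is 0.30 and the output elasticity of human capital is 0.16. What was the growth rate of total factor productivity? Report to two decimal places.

1.41%

Labor's share = 1 − 0.3 − 0.16 = 0.54.
Physical capital: 0.3 × 7.8 = 2.34 pp.
Human capital: 0.16 × 5.9 = 0.944 pp.
Labor input: 0.54 × 0.2 = 0.108 pp.
TFP growth = 4.8 − 3.392 = 1.408%.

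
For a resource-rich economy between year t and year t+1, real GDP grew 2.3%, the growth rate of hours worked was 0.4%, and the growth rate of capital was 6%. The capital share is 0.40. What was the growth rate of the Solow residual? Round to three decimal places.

Labor's share = 1 − 0.4 = 0.6.
Capital: 0.4 × 6 = 2.4 pp.
Hours worked: 0.6 × 0.4 = 0.24 pp.
TFP growth = 2.3 − 2.64 = -0.34%.

-0.340%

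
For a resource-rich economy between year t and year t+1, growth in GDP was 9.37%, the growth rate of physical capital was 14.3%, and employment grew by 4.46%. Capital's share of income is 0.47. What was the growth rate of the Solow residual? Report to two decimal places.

Labor's share = 1 − 0.47 = 0.53.
Physical capital: 0.47 × 14.3 = 6.721 pp.
Employment: 0.53 × 4.46 = 2.3638 pp.
TFP growth = 9.37 − 9.0848 = 0.2852%.

The Solow residual grew 0.29%.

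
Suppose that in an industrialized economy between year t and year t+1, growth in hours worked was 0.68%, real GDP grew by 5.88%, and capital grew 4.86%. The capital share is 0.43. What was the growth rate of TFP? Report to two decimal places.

Labor's share = 1 − 0.43 = 0.57.
Capital: 0.43 × 4.86 = 2.0898 pp.
Hours worked: 0.57 × 0.68 = 0.3876 pp.
TFP growth = 5.88 − 2.4774 = 3.4026%.

3.40%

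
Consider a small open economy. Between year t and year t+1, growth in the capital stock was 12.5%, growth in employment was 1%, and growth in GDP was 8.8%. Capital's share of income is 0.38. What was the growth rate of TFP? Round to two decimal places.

Labor's share = 1 − 0.38 = 0.62.
The capital stock: 0.38 × 12.5 = 4.75 pp.
Employment: 0.62 × 1 = 0.62 pp.
TFP growth = 8.8 − 5.37 = 3.43%.

TFP growth was 3.43%.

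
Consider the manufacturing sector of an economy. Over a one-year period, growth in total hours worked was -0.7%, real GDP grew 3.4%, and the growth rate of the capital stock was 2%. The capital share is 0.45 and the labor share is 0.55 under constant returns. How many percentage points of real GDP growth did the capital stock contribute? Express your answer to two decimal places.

0.90 percentage points

Contribution = share × growth = 0.45 × 2 = 0.9 pp.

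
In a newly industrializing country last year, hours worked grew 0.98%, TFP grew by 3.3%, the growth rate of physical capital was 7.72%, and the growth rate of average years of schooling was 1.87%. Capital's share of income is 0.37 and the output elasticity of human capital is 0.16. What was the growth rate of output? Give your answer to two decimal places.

Labor's share = 1 − 0.37 − 0.16 = 0.47.
Physical capital: 0.37 × 7.72 = 2.8564 pp.
Average years of schooling: 0.16 × 1.87 = 0.2992 pp.
Hours worked: 0.47 × 0.98 = 0.4606 pp.
Output growth = 3.3 + 3.6162 = 6.9162%.

6.92%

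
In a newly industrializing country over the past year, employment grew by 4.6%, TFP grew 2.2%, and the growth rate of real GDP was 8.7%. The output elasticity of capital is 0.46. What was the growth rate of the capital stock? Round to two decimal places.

Labor's share = 1 − 0.46 = 0.54.
gY = gA + 0.54×4.6 + 0.46×g.
0.46×g = 8.7 − 2.2 − 2.484 = 4.016.
g = 4.016 / 0.46 = 8.7304%.

8.73%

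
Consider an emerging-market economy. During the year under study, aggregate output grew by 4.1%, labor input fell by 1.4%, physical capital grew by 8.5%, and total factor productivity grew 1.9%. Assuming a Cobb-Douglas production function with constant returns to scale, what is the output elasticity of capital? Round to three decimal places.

α = 0.364

gY = gA + α·gK + (1−α)·gL, so gY − gA − gL = α(gK − gL).
4.1 − 1.9 + 1.4 = α × (8.5 − (-1.4)).
3.6 = 9.9 α, so α = 0.36364.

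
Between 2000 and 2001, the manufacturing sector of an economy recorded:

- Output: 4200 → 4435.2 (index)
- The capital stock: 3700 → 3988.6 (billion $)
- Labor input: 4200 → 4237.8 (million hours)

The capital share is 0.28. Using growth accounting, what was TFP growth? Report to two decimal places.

Output growth = (4435.2 − 4200) / 4200 = 5.6%.
The capital stock growth = (3988.6 − 3700) / 3700 = 7.8%.
Labor input growth = (4237.8 − 4200) / 4200 = 0.9%.
Labor's share = 1 − 0.28 = 0.72.
The capital stock: 0.28 × 7.8 = 2.184 pp.
Labor input: 0.72 × 0.9 = 0.648 pp.
TFP growth = 5.6 − 2.832 = 2.768%.

2.77%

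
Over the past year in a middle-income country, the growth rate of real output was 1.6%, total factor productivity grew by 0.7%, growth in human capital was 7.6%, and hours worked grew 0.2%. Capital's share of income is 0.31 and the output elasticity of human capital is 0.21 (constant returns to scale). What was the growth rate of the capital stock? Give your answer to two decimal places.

Labor's share = 1 − 0.31 − 0.21 = 0.48.
gY = gA + 0.21×7.6 + 0.48×0.2 + 0.31×g.
0.31×g = 1.6 − 0.7 − 1.692 = -0.792.
g = -0.792 / 0.31 = -2.5548%.

-2.55%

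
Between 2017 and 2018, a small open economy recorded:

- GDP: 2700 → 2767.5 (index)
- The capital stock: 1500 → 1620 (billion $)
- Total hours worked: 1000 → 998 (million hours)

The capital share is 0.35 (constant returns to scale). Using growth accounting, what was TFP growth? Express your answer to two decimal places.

GDP growth = (2767.5 − 2700) / 2700 = 2.5%.
The capital stock growth = (1620 − 1500) / 1500 = 8%.
Total hours worked growth = (998 − 1000) / 1000 = -0.2%.
Labor's share = 1 − 0.35 = 0.65.
The capital stock: 0.35 × 8 = 2.8 pp.
Total hours worked: 0.65 × (-0.2) = -0.13 pp.
TFP growth = 2.5 − 2.67 = -0.17%.

-0.17%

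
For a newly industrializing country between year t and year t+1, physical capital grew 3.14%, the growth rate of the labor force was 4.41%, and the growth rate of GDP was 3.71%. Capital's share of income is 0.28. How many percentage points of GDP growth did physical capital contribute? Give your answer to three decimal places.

Contribution = share × growth = 0.28 × 3.14 = 0.8792 pp.

0.879 pp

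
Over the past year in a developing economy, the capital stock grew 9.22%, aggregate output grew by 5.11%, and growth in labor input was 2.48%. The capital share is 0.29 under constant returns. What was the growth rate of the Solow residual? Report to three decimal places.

Labor's share = 1 − 0.29 = 0.71.
The capital stock: 0.29 × 9.22 = 2.6738 pp.
Labor input: 0.71 × 2.48 = 1.7608 pp.
TFP growth = 5.11 − 4.4346 = 0.6754%.

The Solow residual growth was 0.675%.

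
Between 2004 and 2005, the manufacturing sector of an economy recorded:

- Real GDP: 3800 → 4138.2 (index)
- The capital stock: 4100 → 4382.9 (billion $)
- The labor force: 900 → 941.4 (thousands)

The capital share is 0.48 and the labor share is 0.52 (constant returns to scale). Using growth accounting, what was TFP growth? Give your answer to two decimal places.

3.20%

Real GDP growth = (4138.2 − 3800) / 3800 = 8.9%.
The capital stock growth = (4382.9 − 4100) / 4100 = 6.9%.
The labor force growth = (941.4 − 900) / 900 = 4.6%.
Labor's share = 1 − 0.48 = 0.52.
The capital stock: 0.48 × 6.9 = 3.312 pp.
The labor force: 0.52 × 4.6 = 2.392 pp.
TFP growth = 8.9 − 5.704 = 3.196%.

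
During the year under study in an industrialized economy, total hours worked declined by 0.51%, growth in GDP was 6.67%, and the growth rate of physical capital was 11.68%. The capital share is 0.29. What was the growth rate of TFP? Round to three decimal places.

3.645%

Labor's share = 1 − 0.29 = 0.71.
Physical capital: 0.29 × 11.68 = 3.3872 pp.
Total hours worked: 0.71 × (-0.51) = -0.3621 pp.
TFP growth = 6.67 − 3.0251 = 3.6449%.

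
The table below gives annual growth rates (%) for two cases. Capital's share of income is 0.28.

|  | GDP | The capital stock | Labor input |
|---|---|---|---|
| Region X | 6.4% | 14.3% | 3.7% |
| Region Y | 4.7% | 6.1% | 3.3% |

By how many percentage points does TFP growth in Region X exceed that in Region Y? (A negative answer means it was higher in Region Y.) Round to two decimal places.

Labor's share = 1 − 0.28 = 0.72.
Region X: TFP = 6.4 − 4.004 − 2.664 = -0.268%.
Region Y: TFP = 4.7 − 1.708 − 2.376 = 0.616%.
Difference = -0.268 − (0.616) = -0.884 pp.

-0.88 percentage points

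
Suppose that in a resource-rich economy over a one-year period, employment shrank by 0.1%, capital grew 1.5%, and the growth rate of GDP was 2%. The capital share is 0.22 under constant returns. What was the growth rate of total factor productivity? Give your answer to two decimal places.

1.75%

Labor's share = 1 − 0.22 = 0.78.
Capital: 0.22 × 1.5 = 0.33 pp.
Employment: 0.78 × (-0.1) = -0.078 pp.
TFP growth = 2 − 0.252 = 1.748%.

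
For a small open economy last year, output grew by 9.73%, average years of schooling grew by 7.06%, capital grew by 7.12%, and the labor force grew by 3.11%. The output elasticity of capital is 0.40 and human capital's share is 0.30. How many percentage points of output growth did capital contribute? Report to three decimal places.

Contribution = share × growth = 0.4 × 7.12 = 2.848 pp.

2.848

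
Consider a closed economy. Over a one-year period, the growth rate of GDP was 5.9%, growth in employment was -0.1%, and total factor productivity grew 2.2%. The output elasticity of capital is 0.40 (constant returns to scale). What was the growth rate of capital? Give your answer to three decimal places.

Labor's share = 1 − 0.4 = 0.6.
gY = gA + 0.6×(-0.1) + 0.4×g.
0.4×g = 5.9 − 2.2 + 0.06 = 3.76.
g = 3.76 / 0.4 = 9.4%.

9.400%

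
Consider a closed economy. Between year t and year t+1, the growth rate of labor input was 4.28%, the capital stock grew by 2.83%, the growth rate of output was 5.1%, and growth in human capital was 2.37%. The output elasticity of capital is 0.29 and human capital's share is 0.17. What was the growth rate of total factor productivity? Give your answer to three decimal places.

Total factor productivity growth was 1.565%.

Labor's share = 1 − 0.29 − 0.17 = 0.54.
The capital stock: 0.29 × 2.83 = 0.8207 pp.
Human capital: 0.17 × 2.37 = 0.4029 pp.
Labor input: 0.54 × 4.28 = 2.3112 pp.
TFP growth = 5.1 − 3.5348 = 1.5652%.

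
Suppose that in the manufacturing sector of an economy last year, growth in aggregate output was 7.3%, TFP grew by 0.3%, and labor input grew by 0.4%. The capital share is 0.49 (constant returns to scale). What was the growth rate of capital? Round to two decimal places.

Labor's share = 1 − 0.49 = 0.51.
gY = gA + 0.51×0.4 + 0.49×g.
0.49×g = 7.3 − 0.3 − 0.204 = 6.796.
g = 6.796 / 0.49 = 13.8694%.

13.87%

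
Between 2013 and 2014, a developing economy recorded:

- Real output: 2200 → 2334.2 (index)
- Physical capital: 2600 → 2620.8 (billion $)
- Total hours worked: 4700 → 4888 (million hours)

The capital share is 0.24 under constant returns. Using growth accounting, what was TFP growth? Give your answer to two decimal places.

2.87%

Real output growth = (2334.2 − 2200) / 2200 = 6.1%.
Physical capital growth = (2620.8 − 2600) / 2600 = 0.8%.
Total hours worked growth = (4888 − 4700) / 4700 = 4%.
Labor's share = 1 − 0.24 = 0.76.
Physical capital: 0.24 × 0.8 = 0.192 pp.
Total hours worked: 0.76 × 4 = 3.04 pp.
TFP growth = 6.1 − 3.232 = 2.868%.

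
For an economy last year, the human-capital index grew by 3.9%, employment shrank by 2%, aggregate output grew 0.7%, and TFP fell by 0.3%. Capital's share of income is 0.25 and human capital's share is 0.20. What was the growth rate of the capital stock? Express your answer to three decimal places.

5.280%

Labor's share = 1 − 0.25 − 0.2 = 0.55.
gY = gA + 0.2×3.9 + 0.55×(-2) + 0.25×g.
0.25×g = 0.7 + 0.3 + 0.32 = 1.32.
g = 1.32 / 0.25 = 5.28%.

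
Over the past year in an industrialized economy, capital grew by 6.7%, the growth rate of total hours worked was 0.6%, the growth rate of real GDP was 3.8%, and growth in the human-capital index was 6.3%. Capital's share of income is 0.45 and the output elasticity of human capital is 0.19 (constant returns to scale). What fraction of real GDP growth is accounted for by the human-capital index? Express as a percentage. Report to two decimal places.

The human-capital index contributed 0.19 × 6.3 = 1.197 pp.
Share of growth = 1.197 / 3.8 × 100 = 31.5%.

31.50%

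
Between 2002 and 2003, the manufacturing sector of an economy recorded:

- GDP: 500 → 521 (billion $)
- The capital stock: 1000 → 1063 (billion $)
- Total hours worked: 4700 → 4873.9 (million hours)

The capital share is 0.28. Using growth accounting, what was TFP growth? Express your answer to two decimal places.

-0.23%

GDP growth = (521 − 500) / 500 = 4.2%.
The capital stock growth = (1063 − 1000) / 1000 = 6.3%.
Total hours worked growth = (4873.9 − 4700) / 4700 = 3.7%.
Labor's share = 1 − 0.28 = 0.72.
The capital stock: 0.28 × 6.3 = 1.764 pp.
Total hours worked: 0.72 × 3.7 = 2.664 pp.
TFP growth = 4.2 − 4.428 = -0.228%.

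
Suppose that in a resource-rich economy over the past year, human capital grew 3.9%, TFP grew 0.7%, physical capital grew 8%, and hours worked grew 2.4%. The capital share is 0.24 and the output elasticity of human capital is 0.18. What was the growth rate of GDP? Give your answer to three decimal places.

Labor's share = 1 − 0.24 − 0.18 = 0.58.
Physical capital: 0.24 × 8 = 1.92 pp.
Human capital: 0.18 × 3.9 = 0.702 pp.
Hours worked: 0.58 × 2.4 = 1.392 pp.
Output growth = 0.7 + 4.014 = 4.714%.

4.714%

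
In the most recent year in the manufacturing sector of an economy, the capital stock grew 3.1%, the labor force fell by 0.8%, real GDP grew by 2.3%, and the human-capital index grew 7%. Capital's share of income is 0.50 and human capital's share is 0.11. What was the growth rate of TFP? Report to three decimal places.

0.292%

Labor's share = 1 − 0.5 − 0.11 = 0.39.
The capital stock: 0.5 × 3.1 = 1.55 pp.
The human-capital index: 0.11 × 7 = 0.77 pp.
The labor force: 0.39 × (-0.8) = -0.312 pp.
TFP growth = 2.3 − 2.008 = 0.292%.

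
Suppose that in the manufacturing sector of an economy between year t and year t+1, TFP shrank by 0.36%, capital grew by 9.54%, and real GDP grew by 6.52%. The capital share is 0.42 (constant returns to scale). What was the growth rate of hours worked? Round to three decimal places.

Labor's share = 1 − 0.42 = 0.58.
gY = gA + 0.42×9.54 + 0.58×g.
0.58×g = 6.52 + 0.36 − 4.0068 = 2.8732.
g = 2.8732 / 0.58 = 4.95379%.

4.954%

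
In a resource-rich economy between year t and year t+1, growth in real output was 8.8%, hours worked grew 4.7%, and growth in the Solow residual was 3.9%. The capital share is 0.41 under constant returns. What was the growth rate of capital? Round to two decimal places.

Labor's share = 1 − 0.41 = 0.59.
gY = gA + 0.59×4.7 + 0.41×g.
0.41×g = 8.8 − 3.9 − 2.773 = 2.127.
g = 2.127 / 0.41 = 5.1878%.

Capital grew 5.19%.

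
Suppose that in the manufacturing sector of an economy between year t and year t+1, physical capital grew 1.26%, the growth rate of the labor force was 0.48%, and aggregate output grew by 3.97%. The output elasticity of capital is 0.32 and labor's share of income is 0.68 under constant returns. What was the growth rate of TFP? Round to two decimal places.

Labor's share = 1 − 0.32 = 0.68.
Physical capital: 0.32 × 1.26 = 0.4032 pp.
The labor force: 0.68 × 0.48 = 0.3264 pp.
TFP growth = 3.97 − 0.7296 = 3.2404%.

TFP growth was 3.24%.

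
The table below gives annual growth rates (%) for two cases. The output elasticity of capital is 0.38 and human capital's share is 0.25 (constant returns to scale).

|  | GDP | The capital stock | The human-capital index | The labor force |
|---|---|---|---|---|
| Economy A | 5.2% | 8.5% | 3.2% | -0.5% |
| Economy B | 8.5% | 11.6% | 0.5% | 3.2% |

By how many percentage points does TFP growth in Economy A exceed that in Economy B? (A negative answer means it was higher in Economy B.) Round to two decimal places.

-1.43 percentage points

Labor's share = 1 − 0.38 − 0.25 = 0.37.
Economy A: TFP = 5.2 − 3.23 − 0.8 + 0.185 = 1.355%.
Economy B: TFP = 8.5 − 4.408 − 0.125 − 1.184 = 2.783%.
Difference = 1.355 − (2.783) = -1.428 pp.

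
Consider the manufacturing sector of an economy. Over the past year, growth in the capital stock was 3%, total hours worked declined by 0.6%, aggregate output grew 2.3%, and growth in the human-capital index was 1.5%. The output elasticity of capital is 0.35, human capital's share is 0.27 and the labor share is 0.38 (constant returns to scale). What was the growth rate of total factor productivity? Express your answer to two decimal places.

Labor's share = 1 − 0.35 − 0.27 = 0.38.
The capital stock: 0.35 × 3 = 1.05 pp.
The human-capital index: 0.27 × 1.5 = 0.405 pp.
Total hours worked: 0.38 × (-0.6) = -0.228 pp.
TFP growth = 2.3 − 1.227 = 1.073%.

1.07%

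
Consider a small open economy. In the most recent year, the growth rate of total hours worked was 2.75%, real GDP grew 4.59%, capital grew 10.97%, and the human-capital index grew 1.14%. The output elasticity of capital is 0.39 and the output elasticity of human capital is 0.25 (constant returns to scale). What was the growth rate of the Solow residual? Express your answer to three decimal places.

-0.963%

Labor's share = 1 − 0.39 − 0.25 = 0.36.
Capital: 0.39 × 10.97 = 4.2783 pp.
The human-capital index: 0.25 × 1.14 = 0.285 pp.
Total hours worked: 0.36 × 2.75 = 0.99 pp.
TFP growth = 4.59 − 5.5533 = -0.9633%.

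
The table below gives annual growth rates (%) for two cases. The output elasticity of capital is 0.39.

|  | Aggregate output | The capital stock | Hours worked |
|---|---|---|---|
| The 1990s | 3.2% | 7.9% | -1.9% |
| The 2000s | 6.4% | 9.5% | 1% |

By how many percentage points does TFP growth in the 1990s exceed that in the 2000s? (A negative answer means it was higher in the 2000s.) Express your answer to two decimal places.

-0.81 percentage points

Labor's share = 1 − 0.39 = 0.61.
The 1990s: TFP = 3.2 − 3.081 + 1.159 = 1.278%.
The 2000s: TFP = 6.4 − 3.705 − 0.61 = 2.085%.
Difference = 1.278 − (2.085) = -0.807 pp.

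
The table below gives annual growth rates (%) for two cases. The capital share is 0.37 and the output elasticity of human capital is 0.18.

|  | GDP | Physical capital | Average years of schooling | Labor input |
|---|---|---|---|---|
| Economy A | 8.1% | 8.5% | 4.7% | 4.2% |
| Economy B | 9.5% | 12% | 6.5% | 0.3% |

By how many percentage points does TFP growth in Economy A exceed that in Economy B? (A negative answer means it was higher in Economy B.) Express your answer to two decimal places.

-1.54 percentage points

Labor's share = 1 − 0.37 − 0.18 = 0.45.
Economy A: TFP = 8.1 − 3.145 − 0.846 − 1.89 = 2.219%.
Economy B: TFP = 9.5 − 4.44 − 1.17 − 0.135 = 3.755%.
Difference = 2.219 − (3.755) = -1.536 pp.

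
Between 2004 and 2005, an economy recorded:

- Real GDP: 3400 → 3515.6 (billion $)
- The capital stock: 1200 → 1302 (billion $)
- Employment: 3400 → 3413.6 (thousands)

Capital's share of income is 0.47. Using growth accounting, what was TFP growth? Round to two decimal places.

Real GDP growth = (3515.6 − 3400) / 3400 = 3.4%.
The capital stock growth = (1302 − 1200) / 1200 = 8.5%.
Employment growth = (3413.6 − 3400) / 3400 = 0.4%.
Labor's share = 1 − 0.47 = 0.53.
The capital stock: 0.47 × 8.5 = 3.995 pp.
Employment: 0.53 × 0.4 = 0.212 pp.
TFP growth = 3.4 − 4.207 = -0.807%.

-0.81%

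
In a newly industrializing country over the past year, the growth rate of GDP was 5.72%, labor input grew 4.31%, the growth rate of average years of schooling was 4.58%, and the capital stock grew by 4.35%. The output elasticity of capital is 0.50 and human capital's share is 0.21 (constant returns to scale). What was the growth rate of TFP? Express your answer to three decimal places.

1.333%

Labor's share = 1 − 0.5 − 0.21 = 0.29.
The capital stock: 0.5 × 4.35 = 2.175 pp.
Average years of schooling: 0.21 × 4.58 = 0.9618 pp.
Labor input: 0.29 × 4.31 = 1.2499 pp.
TFP growth = 5.72 − 4.3867 = 1.3333%.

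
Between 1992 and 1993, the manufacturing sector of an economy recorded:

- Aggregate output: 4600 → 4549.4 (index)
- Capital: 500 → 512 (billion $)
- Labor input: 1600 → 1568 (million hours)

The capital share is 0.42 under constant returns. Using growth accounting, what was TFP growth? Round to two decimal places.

-0.95%

Aggregate output growth = (4549.4 − 4600) / 4600 = -1.1%.
Capital growth = (512 − 500) / 500 = 2.4%.
Labor input growth = (1568 − 1600) / 1600 = -2%.
Labor's share = 1 − 0.42 = 0.58.
Capital: 0.42 × 2.4 = 1.008 pp.
Labor input: 0.58 × (-2) = -1.16 pp.
TFP growth = -1.1 + 0.152 = -0.948%.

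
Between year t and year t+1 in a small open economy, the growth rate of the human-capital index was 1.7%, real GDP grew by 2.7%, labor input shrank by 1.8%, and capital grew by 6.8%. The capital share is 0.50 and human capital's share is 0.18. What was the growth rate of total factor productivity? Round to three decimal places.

Labor's share = 1 − 0.5 − 0.18 = 0.32.
Capital: 0.5 × 6.8 = 3.4 pp.
The human-capital index: 0.18 × 1.7 = 0.306 pp.
Labor input: 0.32 × (-1.8) = -0.576 pp.
TFP growth = 2.7 − 3.13 = -0.43%.

-0.430%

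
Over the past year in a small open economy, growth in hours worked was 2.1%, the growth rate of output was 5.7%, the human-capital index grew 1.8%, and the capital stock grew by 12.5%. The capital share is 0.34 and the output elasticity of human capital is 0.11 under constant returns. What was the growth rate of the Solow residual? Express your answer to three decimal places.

0.097%

Labor's share = 1 − 0.34 − 0.11 = 0.55.
The capital stock: 0.34 × 12.5 = 4.25 pp.
The human-capital index: 0.11 × 1.8 = 0.198 pp.
Hours worked: 0.55 × 2.1 = 1.155 pp.
TFP growth = 5.7 − 5.603 = 0.097%.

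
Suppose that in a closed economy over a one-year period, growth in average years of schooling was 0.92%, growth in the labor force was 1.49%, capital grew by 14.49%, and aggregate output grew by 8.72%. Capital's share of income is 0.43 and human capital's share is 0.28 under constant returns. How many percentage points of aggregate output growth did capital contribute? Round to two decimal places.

6.23 percentage points

Contribution = share × growth = 0.43 × 14.49 = 6.2307 pp.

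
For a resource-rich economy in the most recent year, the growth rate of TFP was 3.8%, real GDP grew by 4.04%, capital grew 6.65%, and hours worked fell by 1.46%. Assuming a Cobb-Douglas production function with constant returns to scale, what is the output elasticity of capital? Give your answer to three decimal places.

α = 0.210

gY = gA + α·gK + (1−α)·gL, so gY − gA − gL = α(gK − gL).
4.04 − 3.8 + 1.46 = α × (6.65 − (-1.46)).
1.7 = 8.11 α, so α = 0.20962.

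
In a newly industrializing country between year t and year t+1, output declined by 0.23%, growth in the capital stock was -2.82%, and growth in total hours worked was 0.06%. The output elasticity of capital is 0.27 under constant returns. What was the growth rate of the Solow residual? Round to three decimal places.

Labor's share = 1 − 0.27 = 0.73.
The capital stock: 0.27 × (-2.82) = -0.7614 pp.
Total hours worked: 0.73 × 0.06 = 0.0438 pp.
TFP growth = -0.23 + 0.7176 = 0.4876%.

0.488%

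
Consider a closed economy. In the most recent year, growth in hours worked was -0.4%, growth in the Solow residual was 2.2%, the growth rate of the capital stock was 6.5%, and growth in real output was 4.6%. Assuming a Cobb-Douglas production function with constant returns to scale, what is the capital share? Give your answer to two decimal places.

0.41

gY = gA + α·gK + (1−α)·gL, so gY − gA − gL = α(gK − gL).
4.6 − 2.2 + 0.4 = α × (6.5 − (-0.4)).
2.8 = 6.9 α, so α = 0.4058.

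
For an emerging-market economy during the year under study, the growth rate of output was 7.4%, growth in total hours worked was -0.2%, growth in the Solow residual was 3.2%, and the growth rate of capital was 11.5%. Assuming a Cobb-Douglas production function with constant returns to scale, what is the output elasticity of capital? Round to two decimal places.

gY = gA + α·gK + (1−α)·gL, so gY − gA − gL = α(gK − gL).
7.4 − 3.2 + 0.2 = α × (11.5 − (-0.2)).
4.4 = 11.7 α, so α = 0.3761.

The output elasticity of capital is 0.38.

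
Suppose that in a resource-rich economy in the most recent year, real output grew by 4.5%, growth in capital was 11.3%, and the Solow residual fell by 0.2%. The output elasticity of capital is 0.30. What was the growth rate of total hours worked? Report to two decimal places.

Labor's share = 1 − 0.3 = 0.7.
gY = gA + 0.3×11.3 + 0.7×g.
0.7×g = 4.5 + 0.2 − 3.39 = 1.31.
g = 1.31 / 0.7 = 1.8714%.

1.87%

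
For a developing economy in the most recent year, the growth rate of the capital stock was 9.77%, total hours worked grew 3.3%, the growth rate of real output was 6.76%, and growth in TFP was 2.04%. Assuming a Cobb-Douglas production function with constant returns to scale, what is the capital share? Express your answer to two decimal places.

The capital share is 0.22.

gY = gA + α·gK + (1−α)·gL, so gY − gA − gL = α(gK − gL).
6.76 − 2.04 − 3.3 = α × (9.77 − 3.3).
1.42 = 6.47 α, so α = 0.2195.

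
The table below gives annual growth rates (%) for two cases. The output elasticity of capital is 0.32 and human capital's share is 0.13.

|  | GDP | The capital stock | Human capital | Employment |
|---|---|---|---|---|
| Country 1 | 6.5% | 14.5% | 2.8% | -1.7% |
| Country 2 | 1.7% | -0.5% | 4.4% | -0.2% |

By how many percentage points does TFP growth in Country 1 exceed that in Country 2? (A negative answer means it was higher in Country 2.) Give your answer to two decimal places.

1.03 percentage points

Labor's share = 1 − 0.32 − 0.13 = 0.55.
Country 1: TFP = 6.5 − 4.64 − 0.364 + 0.935 = 2.431%.
Country 2: TFP = 1.7 + 0.16 − 0.572 + 0.11 = 1.398%.
Difference = 2.431 − (1.398) = 1.033 pp.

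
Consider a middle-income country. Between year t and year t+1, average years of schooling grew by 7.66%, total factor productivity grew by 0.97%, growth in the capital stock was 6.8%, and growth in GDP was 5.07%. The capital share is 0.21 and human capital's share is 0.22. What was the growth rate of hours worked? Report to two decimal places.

Labor's share = 1 − 0.21 − 0.22 = 0.57.
gY = gA + 0.21×6.8 + 0.22×7.66 + 0.57×g.
0.57×g = 5.07 − 0.97 − 3.1132 = 0.9868.
g = 0.9868 / 0.57 = 1.7312%.

1.73%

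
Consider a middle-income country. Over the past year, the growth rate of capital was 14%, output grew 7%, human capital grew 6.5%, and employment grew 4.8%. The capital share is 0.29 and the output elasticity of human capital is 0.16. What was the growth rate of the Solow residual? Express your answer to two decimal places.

-0.74%

Labor's share = 1 − 0.29 − 0.16 = 0.55.
Capital: 0.29 × 14 = 4.06 pp.
Human capital: 0.16 × 6.5 = 1.04 pp.
Employment: 0.55 × 4.8 = 2.64 pp.
TFP growth = 7 − 7.74 = -0.74%.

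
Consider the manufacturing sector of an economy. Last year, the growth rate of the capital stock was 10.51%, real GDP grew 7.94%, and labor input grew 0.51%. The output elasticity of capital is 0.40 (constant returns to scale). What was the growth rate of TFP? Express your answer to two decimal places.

Labor's share = 1 − 0.4 = 0.6.
The capital stock: 0.4 × 10.51 = 4.204 pp.
Labor input: 0.6 × 0.51 = 0.306 pp.
TFP growth = 7.94 − 4.51 = 3.43%.

3.43%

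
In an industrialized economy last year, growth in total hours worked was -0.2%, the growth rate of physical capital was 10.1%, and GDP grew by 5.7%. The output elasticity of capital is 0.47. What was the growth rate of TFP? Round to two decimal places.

TFP growth was 1.06%.

Labor's share = 1 − 0.47 = 0.53.
Physical capital: 0.47 × 10.1 = 4.747 pp.
Total hours worked: 0.53 × (-0.2) = -0.106 pp.
TFP growth = 5.7 − 4.641 = 1.059%.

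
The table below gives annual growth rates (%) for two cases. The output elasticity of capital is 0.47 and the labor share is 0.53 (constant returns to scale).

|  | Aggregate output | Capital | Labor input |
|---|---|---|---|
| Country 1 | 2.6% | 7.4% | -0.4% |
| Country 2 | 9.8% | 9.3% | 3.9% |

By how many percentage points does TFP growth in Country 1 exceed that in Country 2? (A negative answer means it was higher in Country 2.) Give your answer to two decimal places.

-4.03 percentage points

Labor's share = 1 − 0.47 = 0.53.
Country 1: TFP = 2.6 − 3.478 + 0.212 = -0.666%.
Country 2: TFP = 9.8 − 4.371 − 2.067 = 3.362%.
Difference = -0.666 − (3.362) = -4.028 pp.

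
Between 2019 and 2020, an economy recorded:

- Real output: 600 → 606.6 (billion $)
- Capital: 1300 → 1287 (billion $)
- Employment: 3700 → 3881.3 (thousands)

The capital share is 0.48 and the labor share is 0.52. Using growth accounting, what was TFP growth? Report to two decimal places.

-0.97%

Real output growth = (606.6 − 600) / 600 = 1.1%.
Capital growth = (1287 − 1300) / 1300 = -1%.
Employment growth = (3881.3 − 3700) / 3700 = 4.9%.
Labor's share = 1 − 0.48 = 0.52.
Capital: 0.48 × (-1) = -0.48 pp.
Employment: 0.52 × 4.9 = 2.548 pp.
TFP growth = 1.1 − 2.068 = -0.968%.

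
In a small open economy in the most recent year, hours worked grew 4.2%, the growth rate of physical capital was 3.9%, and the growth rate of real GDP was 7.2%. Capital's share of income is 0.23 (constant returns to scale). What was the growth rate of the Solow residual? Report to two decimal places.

Labor's share = 1 − 0.23 = 0.77.
Physical capital: 0.23 × 3.9 = 0.897 pp.
Hours worked: 0.77 × 4.2 = 3.234 pp.
TFP growth = 7.2 − 4.131 = 3.069%.

3.07%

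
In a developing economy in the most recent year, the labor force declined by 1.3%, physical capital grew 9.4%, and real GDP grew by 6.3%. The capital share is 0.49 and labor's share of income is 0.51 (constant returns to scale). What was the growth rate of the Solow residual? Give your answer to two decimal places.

Labor's share = 1 − 0.49 = 0.51.
Physical capital: 0.49 × 9.4 = 4.606 pp.
The labor force: 0.51 × (-1.3) = -0.663 pp.
TFP growth = 6.3 − 3.943 = 2.357%.

2.36%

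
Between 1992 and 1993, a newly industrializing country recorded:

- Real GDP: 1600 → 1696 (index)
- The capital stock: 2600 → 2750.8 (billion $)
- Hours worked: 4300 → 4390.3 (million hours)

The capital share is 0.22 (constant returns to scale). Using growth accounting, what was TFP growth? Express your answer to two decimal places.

TFP growth was 3.09%.

Real GDP growth = (1696 − 1600) / 1600 = 6%.
The capital stock growth = (2750.8 − 2600) / 2600 = 5.8%.
Hours worked growth = (4390.3 − 4300) / 4300 = 2.1%.
Labor's share = 1 − 0.22 = 0.78.
The capital stock: 0.22 × 5.8 = 1.276 pp.
Hours worked: 0.78 × 2.1 = 1.638 pp.
TFP growth = 6 − 2.914 = 3.086%.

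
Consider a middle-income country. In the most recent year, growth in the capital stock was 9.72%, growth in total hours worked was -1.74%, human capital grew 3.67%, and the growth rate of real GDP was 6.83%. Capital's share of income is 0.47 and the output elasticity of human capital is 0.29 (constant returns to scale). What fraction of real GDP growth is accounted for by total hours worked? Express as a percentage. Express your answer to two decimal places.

Labor's share = 1 − 0.47 − 0.29 = 0.24.
Total hours worked contributed 0.24 × (-1.74) = -0.4176 pp.
Share of growth = -0.4176 / 6.83 × 100 = -6.1142%.

-6.11%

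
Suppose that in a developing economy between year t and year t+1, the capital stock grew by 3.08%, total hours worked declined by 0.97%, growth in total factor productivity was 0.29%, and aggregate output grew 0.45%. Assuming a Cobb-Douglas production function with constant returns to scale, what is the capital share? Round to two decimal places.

gY = gA + α·gK + (1−α)·gL, so gY − gA − gL = α(gK − gL).
0.45 − 0.29 + 0.97 = α × (3.08 − (-0.97)).
1.13 = 4.05 α, so α = 0.279.

0.28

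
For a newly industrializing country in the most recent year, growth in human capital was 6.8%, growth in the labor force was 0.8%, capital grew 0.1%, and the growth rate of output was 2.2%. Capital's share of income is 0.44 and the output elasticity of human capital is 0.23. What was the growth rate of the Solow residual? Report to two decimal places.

Labor's share = 1 − 0.44 − 0.23 = 0.33.
Capital: 0.44 × 0.1 = 0.044 pp.
Human capital: 0.23 × 6.8 = 1.564 pp.
The labor force: 0.33 × 0.8 = 0.264 pp.
TFP growth = 2.2 − 1.872 = 0.328%.

0.33%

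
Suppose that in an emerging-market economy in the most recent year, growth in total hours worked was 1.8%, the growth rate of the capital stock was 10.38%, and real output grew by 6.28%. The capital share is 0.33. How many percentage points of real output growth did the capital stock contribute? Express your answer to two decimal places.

Contribution = share × growth = 0.33 × 10.38 = 3.4254 pp.

3.43 percentage points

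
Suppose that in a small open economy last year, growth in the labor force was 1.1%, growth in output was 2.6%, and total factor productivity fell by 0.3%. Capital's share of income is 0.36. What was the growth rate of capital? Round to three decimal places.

Labor's share = 1 − 0.36 = 0.64.
gY = gA + 0.64×1.1 + 0.36×g.
0.36×g = 2.6 + 0.3 − 0.704 = 2.196.
g = 2.196 / 0.36 = 6.1%.

6.100%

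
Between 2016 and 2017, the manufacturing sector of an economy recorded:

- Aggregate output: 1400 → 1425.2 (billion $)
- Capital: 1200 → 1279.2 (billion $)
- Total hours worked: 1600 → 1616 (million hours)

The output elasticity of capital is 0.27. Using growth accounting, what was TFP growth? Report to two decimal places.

Aggregate output growth = (1425.2 − 1400) / 1400 = 1.8%.
Capital growth = (1279.2 − 1200) / 1200 = 6.6%.
Total hours worked growth = (1616 − 1600) / 1600 = 1%.
Labor's share = 1 − 0.27 = 0.73.
Capital: 0.27 × 6.6 = 1.782 pp.
Total hours worked: 0.73 × 1 = 0.73 pp.
TFP growth = 1.8 − 2.512 = -0.712%.

-0.71%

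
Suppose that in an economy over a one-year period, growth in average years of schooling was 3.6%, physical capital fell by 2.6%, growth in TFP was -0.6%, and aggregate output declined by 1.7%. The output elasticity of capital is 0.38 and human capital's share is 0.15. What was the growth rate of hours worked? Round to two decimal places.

-1.39%

Labor's share = 1 − 0.38 − 0.15 = 0.47.
gY = gA + 0.38×(-2.6) + 0.15×3.6 + 0.47×g.
0.47×g = -1.7 + 0.6 + 0.448 = -0.652.
g = -0.652 / 0.47 = -1.3872%.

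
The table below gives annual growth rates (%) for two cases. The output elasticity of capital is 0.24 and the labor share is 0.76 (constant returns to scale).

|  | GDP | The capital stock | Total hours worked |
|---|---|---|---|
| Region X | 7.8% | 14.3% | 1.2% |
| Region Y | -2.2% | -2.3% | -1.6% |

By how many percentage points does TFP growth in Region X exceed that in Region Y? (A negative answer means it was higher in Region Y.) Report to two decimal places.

Labor's share = 1 − 0.24 = 0.76.
Region X: TFP = 7.8 − 3.432 − 0.912 = 3.456%.
Region Y: TFP = -2.2 + 0.552 + 1.216 = -0.432%.
Difference = 3.456 − (-0.432) = 3.888 pp.

3.89 percentage points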